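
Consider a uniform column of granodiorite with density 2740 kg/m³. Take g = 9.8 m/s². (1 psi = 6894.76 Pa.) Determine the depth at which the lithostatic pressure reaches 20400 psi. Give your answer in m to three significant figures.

h = P/(ρg) = 20400 psi / (2740 kg/m³ × 9.8 m/s²) = 1.407×10^8 Pa / 26852 Pa/m = 5238.1 m

5240 m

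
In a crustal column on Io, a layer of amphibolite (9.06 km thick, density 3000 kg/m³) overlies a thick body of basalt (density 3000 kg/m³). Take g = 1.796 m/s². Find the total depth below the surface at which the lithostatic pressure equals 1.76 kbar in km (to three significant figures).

Pressure at base of upper layers: 3000×1.796×9060 = 4.882×10^7 Pa = 0.4882 kbar
Remaining pressure to be supplied by basalt: 1.760×10^8 − 4.882×10^7 = 1.272×10^8 Pa
Additional depth in basalt = 1.272×10^8 Pa / (3000 kg/m³ × 1.796 m/s²) = 23605 m
Total depth = 9060 m + 23605 m = 32665 m
= 32.665 km

32.7 km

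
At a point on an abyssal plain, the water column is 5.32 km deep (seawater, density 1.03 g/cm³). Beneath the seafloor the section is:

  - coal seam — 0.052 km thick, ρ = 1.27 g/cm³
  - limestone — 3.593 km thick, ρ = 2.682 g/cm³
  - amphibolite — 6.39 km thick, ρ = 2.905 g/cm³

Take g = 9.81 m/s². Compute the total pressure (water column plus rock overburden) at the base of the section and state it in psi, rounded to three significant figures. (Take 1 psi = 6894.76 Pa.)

seawater: 1030 kg/m³ × 9.81 m/s² × 5320 m = 5.375×10^7 Pa = 7796 psi
coal seam: 1270 kg/m³ × 9.81 m/s² × 52 m = 6.479×10^5 Pa = 93.96 psi
limestone: 2682 kg/m³ × 9.81 m/s² × 3593 m = 9.453×10^7 Pa = 13711 psi
amphibolite: 2905 kg/m³ × 9.81 m/s² × 6390 m = 1.821×10^8 Pa = 26412 psi
Total = 7796 + 93.96 + 13711 + 26412 = 48013 psi

48000 psi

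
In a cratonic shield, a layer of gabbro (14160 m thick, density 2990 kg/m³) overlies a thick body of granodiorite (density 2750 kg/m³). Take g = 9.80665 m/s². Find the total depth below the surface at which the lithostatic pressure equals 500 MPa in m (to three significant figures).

Pressure at base of upper layers: 2990×9.80665×14160 = 4.152×10^8 Pa = 415.2 MPa
Remaining pressure to be supplied by granodiorite: 5.000×10^8 − 4.152×10^8 = 8.480×10^7 Pa
Additional depth in granodiorite = 8.480×10^7 Pa / (2750 kg/m³ × 9.80665 m/s²) = 3144.5 m
Total depth = 14160 m + 3144.5 m = 17305 m

17300 m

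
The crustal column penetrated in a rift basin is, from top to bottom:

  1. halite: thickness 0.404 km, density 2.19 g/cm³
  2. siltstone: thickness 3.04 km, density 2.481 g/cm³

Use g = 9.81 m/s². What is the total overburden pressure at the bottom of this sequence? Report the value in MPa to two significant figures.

halite: 2190 kg/m³ × 9.81 m/s² × 404 m = 8.679×10^6 Pa = 8.679 MPa
siltstone: 2481 kg/m³ × 9.81 m/s² × 3040 m = 7.399×10^7 Pa = 73.99 MPa
Total = 8.679 + 73.99 = 82.669 MPa

83 MPa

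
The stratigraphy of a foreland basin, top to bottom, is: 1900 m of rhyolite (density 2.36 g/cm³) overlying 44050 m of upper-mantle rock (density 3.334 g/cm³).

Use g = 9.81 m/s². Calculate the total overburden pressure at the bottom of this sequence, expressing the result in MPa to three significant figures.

1480 MPa

rhyolite: 2360 kg/m³ × 9.81 m/s² × 1900 m = 4.399×10^7 Pa = 43.99 MPa
upper-mantle rock: 3334 kg/m³ × 9.81 m/s² × 44050 m = 1.441×10^9 Pa = 1441 MPa
Total = 43.99 + 1441 = 1484.7 MPa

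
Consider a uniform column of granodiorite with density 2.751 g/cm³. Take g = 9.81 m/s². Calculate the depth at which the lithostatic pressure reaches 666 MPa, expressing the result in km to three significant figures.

h = P/(ρg) = 666 MPa / (2751 kg/m³ × 9.81 m/s²) = 6.660×10^8 Pa / 26987 Pa/m = 24678 m
= 24.678 km

24.7 km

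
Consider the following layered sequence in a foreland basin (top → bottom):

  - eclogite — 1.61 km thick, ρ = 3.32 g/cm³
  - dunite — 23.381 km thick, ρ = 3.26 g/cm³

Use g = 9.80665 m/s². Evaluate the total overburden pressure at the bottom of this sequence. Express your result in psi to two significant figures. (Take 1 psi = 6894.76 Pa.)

eclogite: 3320 kg/m³ × 9.80665 m/s² × 1610 m = 5.242×10^7 Pa = 7603 psi
dunite: 3260 kg/m³ × 9.80665 m/s² × 23381 m = 7.475×10^8 Pa = 1.084×10^5 psi
Total = 7603 + 1.084×10^5 = 1.1602×10^5 psi

120000 psi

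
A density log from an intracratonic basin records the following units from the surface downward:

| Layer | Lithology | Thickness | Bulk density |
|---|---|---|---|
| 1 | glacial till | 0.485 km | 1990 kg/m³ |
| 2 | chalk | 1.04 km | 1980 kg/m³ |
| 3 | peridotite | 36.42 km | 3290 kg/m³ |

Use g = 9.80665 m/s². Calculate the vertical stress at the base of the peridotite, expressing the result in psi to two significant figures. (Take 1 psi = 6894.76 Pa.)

170000 psi

glacial till: 1990 kg/m³ × 9.80665 m/s² × 485 m = 9.465×10^6 Pa = 1373 psi
chalk: 1980 kg/m³ × 9.80665 m/s² × 1040 m = 2.019×10^7 Pa = 2929 psi
peridotite: 3290 kg/m³ × 9.80665 m/s² × 36420 m = 1.175×10^9 Pa = 1.704×10^5 psi
Total = 1373 + 2929 + 1.704×10^5 = 1.7473×10^5 psi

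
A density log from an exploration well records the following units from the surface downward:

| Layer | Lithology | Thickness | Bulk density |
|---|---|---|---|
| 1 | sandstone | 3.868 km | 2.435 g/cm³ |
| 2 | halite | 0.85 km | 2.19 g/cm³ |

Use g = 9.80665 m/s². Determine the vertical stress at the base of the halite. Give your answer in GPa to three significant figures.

sandstone: 2435 kg/m³ × 9.80665 m/s² × 3868 m = 9.236×10^7 Pa = 0.09236 GPa
halite: 2190 kg/m³ × 9.80665 m/s² × 850 m = 1.826×10^7 Pa = 0.01826 GPa
Total = 0.09236 + 0.01826 = 0.11062 GPa

0.111 GPa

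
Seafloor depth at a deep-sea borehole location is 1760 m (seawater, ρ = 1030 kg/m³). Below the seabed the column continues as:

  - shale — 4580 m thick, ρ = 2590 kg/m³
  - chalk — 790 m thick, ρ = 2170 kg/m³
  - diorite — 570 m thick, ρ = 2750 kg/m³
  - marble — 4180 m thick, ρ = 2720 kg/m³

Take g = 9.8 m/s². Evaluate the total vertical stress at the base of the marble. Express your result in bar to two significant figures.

seawater: 1030 kg/m³ × 9.8 m/s² × 1760 m = 1.777×10^7 Pa = 177.7 bar
shale: 2590 kg/m³ × 9.8 m/s² × 4580 m = 1.162×10^8 Pa = 1162 bar
chalk: 2170 kg/m³ × 9.8 m/s² × 790 m = 1.680×10^7 Pa = 168.0 bar
diorite: 2750 kg/m³ × 9.8 m/s² × 570 m = 1.536×10^7 Pa = 153.6 bar
marble: 2720 kg/m³ × 9.8 m/s² × 4180 m = 1.114×10^8 Pa = 1114 bar
Total = 177.7 + 1162 + 168.0 + 153.6 + 1114 = 2776.0 bar

2800 bar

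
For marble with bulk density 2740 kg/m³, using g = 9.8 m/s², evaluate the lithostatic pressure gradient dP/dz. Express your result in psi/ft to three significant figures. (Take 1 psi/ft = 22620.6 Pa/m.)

dP/dz = ρg = 2740 kg/m³ × 9.8 m/s² = 26852 Pa/m
= 26852 Pa/m × (1 psi/ft / 22621 Pa/m) = 1.1871 psi/ft

1.19 psi/ft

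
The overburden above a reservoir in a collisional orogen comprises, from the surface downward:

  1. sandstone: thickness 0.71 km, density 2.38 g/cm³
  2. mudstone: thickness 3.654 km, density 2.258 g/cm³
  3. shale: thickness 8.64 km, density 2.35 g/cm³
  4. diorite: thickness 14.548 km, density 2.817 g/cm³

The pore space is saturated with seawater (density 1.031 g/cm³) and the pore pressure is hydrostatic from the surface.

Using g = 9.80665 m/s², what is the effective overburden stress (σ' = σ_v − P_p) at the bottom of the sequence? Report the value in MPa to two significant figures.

Overburden (lithostatic) stress σ_v:
sandstone: 2380 kg/m³ × 9.80665 m/s² × 710 m = 1.657×10^7 Pa = 16.57 MPa
mudstone: 2258 kg/m³ × 9.80665 m/s² × 3654 m = 8.091×10^7 Pa = 80.91 MPa
shale: 2350 kg/m³ × 9.80665 m/s² × 8640 m = 1.991×10^8 Pa = 199.1 MPa
diorite: 2817 kg/m³ × 9.80665 m/s² × 14548 m = 4.019×10^8 Pa = 401.9 MPa
Total = 16.57 + 80.91 + 199.1 + 401.9 = 698.49 MPa
Pore pressure P_p = 1031 kg/m³ × 9.80665 m/s² × 27552 m = 2.786×10^8 Pa = 278.6 MPa
Effective stress σ' = σ_v − P_p = 698.5 − 278.6 = 419.92 MPa

420 MPa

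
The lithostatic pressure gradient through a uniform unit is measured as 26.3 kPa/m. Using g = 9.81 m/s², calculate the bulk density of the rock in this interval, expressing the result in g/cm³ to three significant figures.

ρ = (dP/dz)/g = 26.3 kPa/m / 9.81 m/s² = 26300 Pa/m / 9.81 m/s² = 2680.9 kg/m³
= 2.681 g/cm³

2.68 g/cm³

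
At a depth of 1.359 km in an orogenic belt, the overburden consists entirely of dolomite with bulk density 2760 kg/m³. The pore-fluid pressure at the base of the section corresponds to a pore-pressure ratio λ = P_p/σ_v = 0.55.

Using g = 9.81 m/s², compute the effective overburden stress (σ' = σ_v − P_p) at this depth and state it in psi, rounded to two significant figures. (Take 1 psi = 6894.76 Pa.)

Overburden (lithostatic) stress σ_v:
dolomite: 2760 kg/m³ × 9.81 m/s² × 1359 m = 3.680×10^7 Pa = 36.80 MPa
Pore pressure P_p = λ·σ_v = 0.55 × 36.80 MPa = 20.24 MPa
Effective stress σ' = σ_v − P_p = 36.80 − 20.24 = 16.558 MPa = 2401.5 psi

2400 psi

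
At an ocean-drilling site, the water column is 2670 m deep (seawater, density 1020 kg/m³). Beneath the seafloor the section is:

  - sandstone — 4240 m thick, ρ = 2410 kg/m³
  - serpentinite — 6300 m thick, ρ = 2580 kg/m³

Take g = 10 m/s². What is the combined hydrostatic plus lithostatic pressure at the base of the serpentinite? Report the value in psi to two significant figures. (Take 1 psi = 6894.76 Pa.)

42000 psi

seawater: 1020 kg/m³ × 10 m/s² × 2670 m = 2.723×10^7 Pa = 3950 psi
sandstone: 2410 kg/m³ × 10 m/s² × 4240 m = 1.022×10^8 Pa = 14821 psi
serpentinite: 2580 kg/m³ × 10 m/s² × 6300 m = 1.625×10^8 Pa = 23574 psi
Total = 3950 + 14821 + 23574 = 42345 psi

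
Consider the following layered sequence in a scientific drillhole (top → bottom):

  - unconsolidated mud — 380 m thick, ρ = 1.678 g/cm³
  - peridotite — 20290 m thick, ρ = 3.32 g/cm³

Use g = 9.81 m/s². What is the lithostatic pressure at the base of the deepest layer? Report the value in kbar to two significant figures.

6.7 kbar

unconsolidated mud: 1678 kg/m³ × 9.81 m/s² × 380 m = 6.255×10^6 Pa = 0.06255 kbar
peridotite: 3320 kg/m³ × 9.81 m/s² × 20290 m = 6.608×10^8 Pa = 6.608 kbar
Total = 0.06255 + 6.608 = 6.6708 kbar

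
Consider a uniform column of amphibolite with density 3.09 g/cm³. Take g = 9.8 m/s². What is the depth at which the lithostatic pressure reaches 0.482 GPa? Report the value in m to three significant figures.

15900 m

h = P/(ρg) = 0.482 GPa / (3090 kg/m³ × 9.8 m/s²) = 4.820×10^8 Pa / 30282 Pa/m = 15917 m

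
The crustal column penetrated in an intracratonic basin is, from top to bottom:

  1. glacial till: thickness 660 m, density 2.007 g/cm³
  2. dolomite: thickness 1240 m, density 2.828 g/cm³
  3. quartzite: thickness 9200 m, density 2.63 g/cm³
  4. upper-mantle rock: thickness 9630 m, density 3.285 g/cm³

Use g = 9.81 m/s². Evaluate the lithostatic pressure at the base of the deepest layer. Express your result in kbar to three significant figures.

glacial till: 2007 kg/m³ × 9.81 m/s² × 660 m = 1.299×10^7 Pa = 0.1299 kbar
dolomite: 2828 kg/m³ × 9.81 m/s² × 1240 m = 3.440×10^7 Pa = 0.3440 kbar
quartzite: 2630 kg/m³ × 9.81 m/s² × 9200 m = 2.374×10^8 Pa = 2.374 kbar
upper-mantle rock: 3285 kg/m³ × 9.81 m/s² × 9630 m = 3.103×10^8 Pa = 3.103 kbar
Total = 0.1299 + 0.3440 + 2.374 + 3.103 = 5.9509 kbar

5.95 kbar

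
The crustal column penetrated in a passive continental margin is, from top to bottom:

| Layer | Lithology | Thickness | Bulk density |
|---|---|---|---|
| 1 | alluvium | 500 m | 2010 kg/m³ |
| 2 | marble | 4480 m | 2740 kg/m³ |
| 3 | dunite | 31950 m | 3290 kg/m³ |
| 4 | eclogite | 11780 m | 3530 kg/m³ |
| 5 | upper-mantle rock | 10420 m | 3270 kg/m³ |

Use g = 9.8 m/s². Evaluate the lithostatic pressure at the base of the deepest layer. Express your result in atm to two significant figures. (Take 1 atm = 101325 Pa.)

alluvium: 2010 kg/m³ × 9.8 m/s² × 500 m = 9.849×10^6 Pa = 97.20 atm
marble: 2740 kg/m³ × 9.8 m/s² × 4480 m = 1.203×10^8 Pa = 1187 atm
dunite: 3290 kg/m³ × 9.8 m/s² × 31950 m = 1.030×10^9 Pa = 10167 atm
eclogite: 3530 kg/m³ × 9.8 m/s² × 11780 m = 4.075×10^8 Pa = 4022 atm
upper-mantle rock: 3270 kg/m³ × 9.8 m/s² × 10420 m = 3.339×10^8 Pa = 3296 atm
Total = 97.20 + 1187 + 10167 + 4022 + 3296 = 18768 atm

19000 atm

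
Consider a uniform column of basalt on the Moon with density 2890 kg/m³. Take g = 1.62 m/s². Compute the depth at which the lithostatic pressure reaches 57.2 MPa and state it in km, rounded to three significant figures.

12.2 km

h = P/(ρg) = 57.2 MPa / (2890 kg/m³ × 1.62 m/s²) = 5.720×10^7 Pa / 4681.8 Pa/m = 12218 m
= 12.218 km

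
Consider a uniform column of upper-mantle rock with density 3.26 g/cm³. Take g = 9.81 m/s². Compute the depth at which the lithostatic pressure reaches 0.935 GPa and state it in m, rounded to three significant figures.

29200 m

h = P/(ρg) = 0.935 GPa / (3260 kg/m³ × 9.81 m/s²) = 9.350×10^8 Pa / 31981 Pa/m = 29236 m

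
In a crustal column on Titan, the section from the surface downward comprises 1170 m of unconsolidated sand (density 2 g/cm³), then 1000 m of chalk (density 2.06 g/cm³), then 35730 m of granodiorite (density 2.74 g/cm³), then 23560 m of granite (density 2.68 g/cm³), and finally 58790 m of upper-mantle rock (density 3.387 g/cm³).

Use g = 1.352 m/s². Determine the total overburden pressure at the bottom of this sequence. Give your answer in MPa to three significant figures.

unconsolidated sand: 2000 kg/m³ × 1.352 m/s² × 1170 m = 3.164×10^6 Pa = 3.164 MPa
chalk: 2060 kg/m³ × 1.352 m/s² × 1000 m = 2.785×10^6 Pa = 2.785 MPa
granodiorite: 2740 kg/m³ × 1.352 m/s² × 35730 m = 1.324×10^8 Pa = 132.4 MPa
granite: 2680 kg/m³ × 1.352 m/s² × 23560 m = 8.537×10^7 Pa = 85.37 MPa
upper-mantle rock: 3387 kg/m³ × 1.352 m/s² × 58790 m = 2.692×10^8 Pa = 269.2 MPa
Total = 3.164 + 2.785 + 132.4 + 85.37 + 269.2 = 492.89 MPa

493 MPa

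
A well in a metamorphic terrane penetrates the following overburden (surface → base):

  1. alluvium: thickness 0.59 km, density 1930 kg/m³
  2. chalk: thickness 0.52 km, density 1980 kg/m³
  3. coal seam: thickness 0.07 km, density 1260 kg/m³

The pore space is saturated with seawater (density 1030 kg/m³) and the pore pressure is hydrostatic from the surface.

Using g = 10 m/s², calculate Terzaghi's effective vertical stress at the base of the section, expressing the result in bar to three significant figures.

104 bar

Overburden (lithostatic) stress σ_v:
alluvium: 1930 kg/m³ × 10 m/s² × 590 m = 1.139×10^7 Pa = 11.39 MPa
chalk: 1980 kg/m³ × 10 m/s² × 520 m = 1.030×10^7 Pa = 10.30 MPa
coal seam: 1260 kg/m³ × 10 m/s² × 70 m = 8.820×10^5 Pa = 0.8820 MPa
Total = 11.39 + 10.30 + 0.8820 = 22.565 MPa
Pore pressure P_p = 1030 kg/m³ × 10 m/s² × 1180 m = 1.215×10^7 Pa = 12.15 MPa
Effective stress σ' = σ_v − P_p = 22.57 − 12.15 = 10.411 MPa = 104.11 bar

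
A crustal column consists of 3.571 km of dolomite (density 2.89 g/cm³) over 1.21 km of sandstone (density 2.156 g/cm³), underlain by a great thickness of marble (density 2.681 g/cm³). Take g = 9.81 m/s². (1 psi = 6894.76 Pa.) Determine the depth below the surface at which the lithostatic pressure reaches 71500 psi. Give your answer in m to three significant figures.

18700 m

Pressure at base of upper layers: 2890×9.81×3571 + 2156×9.81×1210 = 1.268×10^8 Pa = 18396 psi
Remaining pressure to be supplied by marble: 4.930×10^8 − 1.268×10^8 = 3.661×10^8 Pa
Additional depth in marble = 3.661×10^8 Pa / (2681 kg/m³ × 9.81 m/s²) = 13921 m
Total depth = 4781 m + 13921 m = 18702 m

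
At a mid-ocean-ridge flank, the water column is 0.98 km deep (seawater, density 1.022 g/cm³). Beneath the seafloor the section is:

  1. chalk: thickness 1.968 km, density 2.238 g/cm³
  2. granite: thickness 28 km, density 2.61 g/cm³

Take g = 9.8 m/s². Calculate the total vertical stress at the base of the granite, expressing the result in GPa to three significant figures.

seawater: 1022 kg/m³ × 9.8 m/s² × 980 m = 9.815×10^6 Pa = 9.815×10^-3 GPa
chalk: 2238 kg/m³ × 9.8 m/s² × 1968 m = 4.316×10^7 Pa = 0.04316 GPa
granite: 2610 kg/m³ × 9.8 m/s² × 28000 m = 7.162×10^8 Pa = 0.7162 GPa
Total = 9.815×10^-3 + 0.04316 + 0.7162 = 0.76916 GPa

0.769 GPa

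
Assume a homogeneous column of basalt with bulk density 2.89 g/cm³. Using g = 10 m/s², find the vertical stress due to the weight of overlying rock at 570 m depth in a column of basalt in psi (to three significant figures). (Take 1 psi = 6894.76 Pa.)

basalt: 2890 kg/m³ × 10 m/s² × 570 m = 1.647×10^7 Pa = 2389 psi

2390 psi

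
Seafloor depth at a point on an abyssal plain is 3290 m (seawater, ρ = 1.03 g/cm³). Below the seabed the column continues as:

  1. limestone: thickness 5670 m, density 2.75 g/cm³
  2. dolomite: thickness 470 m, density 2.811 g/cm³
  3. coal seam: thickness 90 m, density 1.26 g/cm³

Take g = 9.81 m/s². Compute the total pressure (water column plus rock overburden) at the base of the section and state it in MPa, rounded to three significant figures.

200 MPa

seawater: 1030 kg/m³ × 9.81 m/s² × 3290 m = 3.324×10^7 Pa = 33.24 MPa
limestone: 2750 kg/m³ × 9.81 m/s² × 5670 m = 1.530×10^8 Pa = 153.0 MPa
dolomite: 2811 kg/m³ × 9.81 m/s² × 470 m = 1.296×10^7 Pa = 12.96 MPa
coal seam: 1260 kg/m³ × 9.81 m/s² × 90 m = 1.112×10^6 Pa = 1.112 MPa
Total = 33.24 + 153.0 + 12.96 + 1.112 = 200.28 MPa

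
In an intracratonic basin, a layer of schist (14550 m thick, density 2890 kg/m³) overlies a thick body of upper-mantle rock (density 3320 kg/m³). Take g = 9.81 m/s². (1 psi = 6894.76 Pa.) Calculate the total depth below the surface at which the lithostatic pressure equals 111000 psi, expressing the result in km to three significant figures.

25.4 km

Pressure at base of upper layers: 2890×9.81×14550 = 4.125×10^8 Pa = 59829 psi
Remaining pressure to be supplied by upper-mantle rock: 7.653×10^8 − 4.125×10^8 = 3.528×10^8 Pa
Additional depth in upper-mantle rock = 3.528×10^8 Pa / (3320 kg/m³ × 9.81 m/s²) = 10833 m
Total depth = 14550 m + 10833 m = 25383 m
= 25.383 km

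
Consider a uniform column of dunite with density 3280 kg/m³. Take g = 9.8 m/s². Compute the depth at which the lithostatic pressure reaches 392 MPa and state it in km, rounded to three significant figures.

12.2 km

h = P/(ρg) = 392 MPa / (3280 kg/m³ × 9.8 m/s²) = 3.920×10^8 Pa / 32144 Pa/m = 12195 m
= 12.195 km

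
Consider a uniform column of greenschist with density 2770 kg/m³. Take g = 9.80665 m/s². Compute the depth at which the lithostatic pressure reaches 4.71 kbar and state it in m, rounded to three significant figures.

h = P/(ρg) = 4.71 kbar / (2770 kg/m³ × 9.80665 m/s²) = 4.710×10^8 Pa / 27164 Pa/m = 17339 m

17300 m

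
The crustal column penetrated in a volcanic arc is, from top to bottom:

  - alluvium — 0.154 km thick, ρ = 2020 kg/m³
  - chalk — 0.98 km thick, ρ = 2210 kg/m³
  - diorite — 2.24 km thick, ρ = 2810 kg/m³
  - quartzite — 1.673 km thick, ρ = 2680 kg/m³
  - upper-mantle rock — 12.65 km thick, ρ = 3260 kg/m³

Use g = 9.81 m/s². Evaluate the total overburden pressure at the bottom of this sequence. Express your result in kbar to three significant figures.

alluvium: 2020 kg/m³ × 9.81 m/s² × 154 m = 3.052×10^6 Pa = 0.03052 kbar
chalk: 2210 kg/m³ × 9.81 m/s² × 980 m = 2.125×10^7 Pa = 0.2125 kbar
diorite: 2810 kg/m³ × 9.81 m/s² × 2240 m = 6.175×10^7 Pa = 0.6175 kbar
quartzite: 2680 kg/m³ × 9.81 m/s² × 1673 m = 4.398×10^7 Pa = 0.4398 kbar
upper-mantle rock: 3260 kg/m³ × 9.81 m/s² × 12650 m = 4.046×10^8 Pa = 4.046 kbar
Total = 0.03052 + 0.2125 + 0.6175 + 0.4398 + 4.046 = 5.3459 kbar

5.35 kbar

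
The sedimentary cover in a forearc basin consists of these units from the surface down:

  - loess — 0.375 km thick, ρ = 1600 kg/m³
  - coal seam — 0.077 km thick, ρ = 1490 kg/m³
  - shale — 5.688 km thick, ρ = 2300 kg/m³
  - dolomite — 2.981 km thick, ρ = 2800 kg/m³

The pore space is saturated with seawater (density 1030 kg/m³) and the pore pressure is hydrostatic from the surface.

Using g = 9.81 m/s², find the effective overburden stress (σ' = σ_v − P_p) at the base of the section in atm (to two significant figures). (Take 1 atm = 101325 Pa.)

Overburden (lithostatic) stress σ_v:
loess: 1600 kg/m³ × 9.81 m/s² × 375 m = 5.886×10^6 Pa = 5.886 MPa
coal seam: 1490 kg/m³ × 9.81 m/s² × 77 m = 1.126×10^6 Pa = 1.126 MPa
shale: 2300 kg/m³ × 9.81 m/s² × 5688 m = 1.283×10^8 Pa = 128.3 MPa
dolomite: 2800 kg/m³ × 9.81 m/s² × 2981 m = 8.188×10^7 Pa = 81.88 MPa
Total = 5.886 + 1.126 + 128.3 + 81.88 = 217.23 MPa
Pore pressure P_p = 1030 kg/m³ × 9.81 m/s² × 9121 m = 9.216×10^7 Pa = 92.16 MPa
Effective stress σ' = σ_v − P_p = 217.2 − 92.16 = 125.07 MPa = 1234.4 atm

1200 atm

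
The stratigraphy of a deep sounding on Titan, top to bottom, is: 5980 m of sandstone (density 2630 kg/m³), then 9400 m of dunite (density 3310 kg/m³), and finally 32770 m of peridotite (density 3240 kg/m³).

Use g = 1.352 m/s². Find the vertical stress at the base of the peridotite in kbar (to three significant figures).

2.07 kbar

sandstone: 2630 kg/m³ × 1.352 m/s² × 5980 m = 2.126×10^7 Pa = 0.2126 kbar
dunite: 3310 kg/m³ × 1.352 m/s² × 9400 m = 4.207×10^7 Pa = 0.4207 kbar
peridotite: 3240 kg/m³ × 1.352 m/s² × 32770 m = 1.435×10^8 Pa = 1.435 kbar
Total = 0.2126 + 0.4207 + 1.435 = 2.0688 kbar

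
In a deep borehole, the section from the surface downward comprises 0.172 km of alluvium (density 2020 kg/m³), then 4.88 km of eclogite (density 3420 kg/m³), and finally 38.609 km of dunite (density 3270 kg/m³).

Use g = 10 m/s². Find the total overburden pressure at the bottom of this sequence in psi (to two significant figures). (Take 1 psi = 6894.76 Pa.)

alluvium: 2020 kg/m³ × 10 m/s² × 172 m = 3.474×10^6 Pa = 503.9 psi
eclogite: 3420 kg/m³ × 10 m/s² × 4880 m = 1.669×10^8 Pa = 24206 psi
dunite: 3270 kg/m³ × 10 m/s² × 38609 m = 1.263×10^9 Pa = 1.831×10^5 psi
Total = 503.9 + 24206 + 1.831×10^5 = 2.0782×10^5 psi

210000 psi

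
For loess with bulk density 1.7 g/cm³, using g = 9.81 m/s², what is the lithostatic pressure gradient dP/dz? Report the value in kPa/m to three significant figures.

dP/dz = ρg = 1700 kg/m³ × 9.81 m/s² = 16677 Pa/m
= 16677 Pa/m × (1 kPa/m / 1000.0 Pa/m) = 16.677 kPa/m

16.7 kPa/m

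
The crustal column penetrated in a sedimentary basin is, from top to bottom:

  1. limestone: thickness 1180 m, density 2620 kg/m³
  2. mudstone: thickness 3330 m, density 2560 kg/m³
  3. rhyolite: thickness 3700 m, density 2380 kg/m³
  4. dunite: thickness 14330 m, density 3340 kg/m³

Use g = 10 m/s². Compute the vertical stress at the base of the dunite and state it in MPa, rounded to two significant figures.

680 MPa

limestone: 2620 kg/m³ × 10 m/s² × 1180 m = 3.092×10^7 Pa = 30.92 MPa
mudstone: 2560 kg/m³ × 10 m/s² × 3330 m = 8.525×10^7 Pa = 85.25 MPa
rhyolite: 2380 kg/m³ × 10 m/s² × 3700 m = 8.806×10^7 Pa = 88.06 MPa
dunite: 3340 kg/m³ × 10 m/s² × 14330 m = 4.786×10^8 Pa = 478.6 MPa
Total = 30.92 + 85.25 + 88.06 + 478.6 = 682.85 MPa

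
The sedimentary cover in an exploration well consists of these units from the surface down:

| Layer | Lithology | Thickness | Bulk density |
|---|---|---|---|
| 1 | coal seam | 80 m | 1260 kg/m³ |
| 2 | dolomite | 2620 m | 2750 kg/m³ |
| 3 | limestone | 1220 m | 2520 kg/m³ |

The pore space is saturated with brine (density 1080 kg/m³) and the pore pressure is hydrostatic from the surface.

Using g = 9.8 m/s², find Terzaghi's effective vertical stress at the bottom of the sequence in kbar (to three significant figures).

Overburden (lithostatic) stress σ_v:
coal seam: 1260 kg/m³ × 9.8 m/s² × 80 m = 9.878×10^5 Pa = 0.9878 MPa
dolomite: 2750 kg/m³ × 9.8 m/s² × 2620 m = 7.061×10^7 Pa = 70.61 MPa
limestone: 2520 kg/m³ × 9.8 m/s² × 1220 m = 3.013×10^7 Pa = 30.13 MPa
Total = 0.9878 + 70.61 + 30.13 = 101.73 MPa
Pore pressure P_p = 1080 kg/m³ × 9.8 m/s² × 3920 m = 4.149×10^7 Pa = 41.49 MPa
Effective stress σ' = σ_v − P_p = 101.7 − 41.49 = 60.237 MPa = 0.60237 kbar

0.602 kbar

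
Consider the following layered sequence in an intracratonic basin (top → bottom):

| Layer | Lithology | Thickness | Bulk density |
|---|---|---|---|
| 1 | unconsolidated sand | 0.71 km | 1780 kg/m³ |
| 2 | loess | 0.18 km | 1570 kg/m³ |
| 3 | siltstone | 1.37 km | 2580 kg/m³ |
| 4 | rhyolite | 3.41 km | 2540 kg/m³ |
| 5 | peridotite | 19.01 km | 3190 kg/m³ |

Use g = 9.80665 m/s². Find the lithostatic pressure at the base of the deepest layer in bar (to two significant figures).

unconsolidated sand: 1780 kg/m³ × 9.80665 m/s² × 710 m = 1.239×10^7 Pa = 123.9 bar
loess: 1570 kg/m³ × 9.80665 m/s² × 180 m = 2.771×10^6 Pa = 27.71 bar
siltstone: 2580 kg/m³ × 9.80665 m/s² × 1370 m = 3.466×10^7 Pa = 346.6 bar
rhyolite: 2540 kg/m³ × 9.80665 m/s² × 3410 m = 8.494×10^7 Pa = 849.4 bar
peridotite: 3190 kg/m³ × 9.80665 m/s² × 19010 m = 5.947×10^8 Pa = 5947 bar
Total = 123.9 + 27.71 + 346.6 + 849.4 + 5947 = 7294.6 bar

7300 bar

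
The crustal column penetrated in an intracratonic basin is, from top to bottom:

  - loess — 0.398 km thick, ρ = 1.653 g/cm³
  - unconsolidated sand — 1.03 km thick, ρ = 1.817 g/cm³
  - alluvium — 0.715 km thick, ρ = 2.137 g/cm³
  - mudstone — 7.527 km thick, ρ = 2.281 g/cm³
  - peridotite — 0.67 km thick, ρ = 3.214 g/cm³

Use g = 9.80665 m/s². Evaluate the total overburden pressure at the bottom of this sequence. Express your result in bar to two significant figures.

loess: 1653 kg/m³ × 9.80665 m/s² × 398 m = 6.452×10^6 Pa = 64.52 bar
unconsolidated sand: 1817 kg/m³ × 9.80665 m/s² × 1030 m = 1.835×10^7 Pa = 183.5 bar
alluvium: 2137 kg/m³ × 9.80665 m/s² × 715 m = 1.498×10^7 Pa = 149.8 bar
mudstone: 2281 kg/m³ × 9.80665 m/s² × 7527 m = 1.684×10^8 Pa = 1684 bar
peridotite: 3214 kg/m³ × 9.80665 m/s² × 670 m = 2.112×10^7 Pa = 211.2 bar
Total = 64.52 + 183.5 + 149.8 + 1684 + 211.2 = 2292.8 bar

2300 bar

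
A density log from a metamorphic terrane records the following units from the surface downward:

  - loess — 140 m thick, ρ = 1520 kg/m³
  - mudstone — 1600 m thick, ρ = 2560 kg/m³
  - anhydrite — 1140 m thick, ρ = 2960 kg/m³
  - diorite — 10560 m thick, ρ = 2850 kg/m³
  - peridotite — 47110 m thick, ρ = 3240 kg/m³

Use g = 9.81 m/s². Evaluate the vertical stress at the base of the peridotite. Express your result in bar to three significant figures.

18700 bar

loess: 1520 kg/m³ × 9.81 m/s² × 140 m = 2.088×10^6 Pa = 20.88 bar
mudstone: 2560 kg/m³ × 9.81 m/s² × 1600 m = 4.018×10^7 Pa = 401.8 bar
anhydrite: 2960 kg/m³ × 9.81 m/s² × 1140 m = 3.310×10^7 Pa = 331.0 bar
diorite: 2850 kg/m³ × 9.81 m/s² × 10560 m = 2.952×10^8 Pa = 2952 bar
peridotite: 3240 kg/m³ × 9.81 m/s² × 47110 m = 1.497×10^9 Pa = 14974 bar
Total = 20.88 + 401.8 + 331.0 + 2952 + 14974 = 18680 bar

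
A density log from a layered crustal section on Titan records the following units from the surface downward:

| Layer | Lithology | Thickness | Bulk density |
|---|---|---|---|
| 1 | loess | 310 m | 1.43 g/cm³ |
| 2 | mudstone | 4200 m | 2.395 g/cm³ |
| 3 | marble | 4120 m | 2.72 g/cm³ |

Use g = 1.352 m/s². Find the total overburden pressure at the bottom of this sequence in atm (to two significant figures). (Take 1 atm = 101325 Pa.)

loess: 1430 kg/m³ × 1.352 m/s² × 310 m = 5.993×10^5 Pa = 5.915 atm
mudstone: 2395 kg/m³ × 1.352 m/s² × 4200 m = 1.360×10^7 Pa = 134.2 atm
marble: 2720 kg/m³ × 1.352 m/s² × 4120 m = 1.515×10^7 Pa = 149.5 atm
Total = 5.915 + 134.2 + 149.5 = 289.66 atm

290 atm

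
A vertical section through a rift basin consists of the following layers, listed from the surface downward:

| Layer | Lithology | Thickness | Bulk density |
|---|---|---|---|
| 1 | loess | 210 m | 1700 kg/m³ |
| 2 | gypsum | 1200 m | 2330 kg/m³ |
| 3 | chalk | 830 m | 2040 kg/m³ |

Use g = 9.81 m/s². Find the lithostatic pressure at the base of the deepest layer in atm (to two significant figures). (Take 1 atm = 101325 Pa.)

loess: 1700 kg/m³ × 9.81 m/s² × 210 m = 3.502×10^6 Pa = 34.56 atm
gypsum: 2330 kg/m³ × 9.81 m/s² × 1200 m = 2.743×10^7 Pa = 270.7 atm
chalk: 2040 kg/m³ × 9.81 m/s² × 830 m = 1.661×10^7 Pa = 163.9 atm
Total = 34.56 + 270.7 + 163.9 = 469.20 atm

470 atm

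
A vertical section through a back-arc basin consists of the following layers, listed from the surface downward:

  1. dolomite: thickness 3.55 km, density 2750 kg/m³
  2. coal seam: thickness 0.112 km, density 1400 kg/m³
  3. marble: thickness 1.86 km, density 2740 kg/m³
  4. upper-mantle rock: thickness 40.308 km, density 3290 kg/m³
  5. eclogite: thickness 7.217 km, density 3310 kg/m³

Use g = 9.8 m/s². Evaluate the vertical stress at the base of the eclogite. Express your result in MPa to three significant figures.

1680 MPa

dolomite: 2750 kg/m³ × 9.8 m/s² × 3550 m = 9.567×10^7 Pa = 95.67 MPa
coal seam: 1400 kg/m³ × 9.8 m/s² × 112 m = 1.537×10^6 Pa = 1.537 MPa
marble: 2740 kg/m³ × 9.8 m/s² × 1860 m = 4.994×10^7 Pa = 49.94 MPa
upper-mantle rock: 3290 kg/m³ × 9.8 m/s² × 40308 m = 1.300×10^9 Pa = 1300 MPa
eclogite: 3310 kg/m³ × 9.8 m/s² × 7217 m = 2.341×10^8 Pa = 234.1 MPa
Total = 95.67 + 1.537 + 49.94 + 1300 + 234.1 = 1680.9 MPa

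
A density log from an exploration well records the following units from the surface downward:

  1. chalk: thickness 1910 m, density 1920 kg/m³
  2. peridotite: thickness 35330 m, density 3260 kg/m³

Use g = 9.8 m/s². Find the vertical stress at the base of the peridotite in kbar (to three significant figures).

chalk: 1920 kg/m³ × 9.8 m/s² × 1910 m = 3.594×10^7 Pa = 0.3594 kbar
peridotite: 3260 kg/m³ × 9.8 m/s² × 35330 m = 1.129×10^9 Pa = 11.29 kbar
Total = 0.3594 + 11.29 = 11.647 kbar

11.6 kbar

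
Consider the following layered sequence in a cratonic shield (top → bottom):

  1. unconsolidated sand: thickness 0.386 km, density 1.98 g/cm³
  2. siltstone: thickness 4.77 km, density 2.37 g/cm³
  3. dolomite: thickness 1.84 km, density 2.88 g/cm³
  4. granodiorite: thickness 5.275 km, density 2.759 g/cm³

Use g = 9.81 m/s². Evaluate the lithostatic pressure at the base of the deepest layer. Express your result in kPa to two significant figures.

310000 kPa

unconsolidated sand: 1980 kg/m³ × 9.81 m/s² × 386 m = 7.498×10^6 Pa = 7498 kPa
siltstone: 2370 kg/m³ × 9.81 m/s² × 4770 m = 1.109×10^8 Pa = 1.109×10^5 kPa
dolomite: 2880 kg/m³ × 9.81 m/s² × 1840 m = 5.199×10^7 Pa = 51985 kPa
granodiorite: 2759 kg/m³ × 9.81 m/s² × 5275 m = 1.428×10^8 Pa = 1.428×10^5 kPa
Total = 7498 + 1.109×10^5 + 51985 + 1.428×10^5 = 3.1316×10^5 kPa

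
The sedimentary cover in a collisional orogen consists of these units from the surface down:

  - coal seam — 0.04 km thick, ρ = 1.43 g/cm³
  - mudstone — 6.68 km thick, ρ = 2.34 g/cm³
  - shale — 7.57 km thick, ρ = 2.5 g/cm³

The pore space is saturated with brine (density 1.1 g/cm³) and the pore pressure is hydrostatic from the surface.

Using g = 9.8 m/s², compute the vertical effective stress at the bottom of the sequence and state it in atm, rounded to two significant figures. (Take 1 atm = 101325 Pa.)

Overburden (lithostatic) stress σ_v:
coal seam: 1430 kg/m³ × 9.8 m/s² × 40 m = 5.606×10^5 Pa = 0.5606 MPa
mudstone: 2340 kg/m³ × 9.8 m/s² × 6680 m = 1.532×10^8 Pa = 153.2 MPa
shale: 2500 kg/m³ × 9.8 m/s² × 7570 m = 1.855×10^8 Pa = 185.5 MPa
Total = 0.5606 + 153.2 + 185.5 = 339.21 MPa
Pore pressure P_p = 1100 kg/m³ × 9.8 m/s² × 14290 m = 1.540×10^8 Pa = 154.0 MPa
Effective stress σ' = σ_v − P_p = 339.2 − 154.0 = 185.17 MPa = 1827.4 atm

1800 atm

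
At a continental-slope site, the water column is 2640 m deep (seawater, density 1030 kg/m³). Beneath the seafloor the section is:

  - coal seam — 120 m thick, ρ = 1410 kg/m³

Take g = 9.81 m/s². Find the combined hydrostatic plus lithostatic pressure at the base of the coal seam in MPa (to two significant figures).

seawater: 1030 kg/m³ × 9.81 m/s² × 2640 m = 2.668×10^7 Pa = 26.68 MPa
coal seam: 1410 kg/m³ × 9.81 m/s² × 120 m = 1.660×10^6 Pa = 1.660 MPa
Total = 26.68 + 1.660 = 28.335 MPa

28 MPa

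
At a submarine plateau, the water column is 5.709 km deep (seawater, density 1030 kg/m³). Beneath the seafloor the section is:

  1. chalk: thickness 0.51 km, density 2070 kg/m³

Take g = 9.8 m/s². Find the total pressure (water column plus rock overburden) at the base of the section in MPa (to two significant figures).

seawater: 1030 kg/m³ × 9.8 m/s² × 5709 m = 5.763×10^7 Pa = 57.63 MPa
chalk: 2070 kg/m³ × 9.8 m/s² × 510 m = 1.035×10^7 Pa = 10.35 MPa
Total = 57.63 + 10.35 = 67.973 MPa

68 MPa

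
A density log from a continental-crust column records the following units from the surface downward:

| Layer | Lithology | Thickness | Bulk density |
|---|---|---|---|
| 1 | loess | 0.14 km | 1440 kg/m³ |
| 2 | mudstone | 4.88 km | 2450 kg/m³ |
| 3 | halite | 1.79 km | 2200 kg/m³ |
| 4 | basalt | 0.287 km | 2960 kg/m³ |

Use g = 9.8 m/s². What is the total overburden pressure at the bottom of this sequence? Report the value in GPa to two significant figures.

0.17 GPa

loess: 1440 kg/m³ × 9.8 m/s² × 140 m = 1.976×10^6 Pa = 1.976×10^-3 GPa
mudstone: 2450 kg/m³ × 9.8 m/s² × 4880 m = 1.172×10^8 Pa = 0.1172 GPa
halite: 2200 kg/m³ × 9.8 m/s² × 1790 m = 3.859×10^7 Pa = 0.03859 GPa
basalt: 2960 kg/m³ × 9.8 m/s² × 287 m = 8.325×10^6 Pa = 8.325×10^-3 GPa
Total = 1.976×10^-3 + 0.1172 + 0.03859 + 8.325×10^-3 = 0.16606 GPa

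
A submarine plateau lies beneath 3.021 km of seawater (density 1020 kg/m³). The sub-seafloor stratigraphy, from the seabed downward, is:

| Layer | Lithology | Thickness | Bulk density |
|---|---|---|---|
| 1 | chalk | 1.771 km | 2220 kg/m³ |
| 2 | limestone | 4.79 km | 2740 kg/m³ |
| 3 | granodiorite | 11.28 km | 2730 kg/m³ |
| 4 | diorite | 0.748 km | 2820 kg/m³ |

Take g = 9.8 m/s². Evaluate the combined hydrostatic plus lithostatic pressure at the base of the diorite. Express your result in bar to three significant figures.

seawater: 1020 kg/m³ × 9.8 m/s² × 3021 m = 3.020×10^7 Pa = 302.0 bar
chalk: 2220 kg/m³ × 9.8 m/s² × 1771 m = 3.853×10^7 Pa = 385.3 bar
limestone: 2740 kg/m³ × 9.8 m/s² × 4790 m = 1.286×10^8 Pa = 1286 bar
granodiorite: 2730 kg/m³ × 9.8 m/s² × 11280 m = 3.018×10^8 Pa = 3018 bar
diorite: 2820 kg/m³ × 9.8 m/s² × 748 m = 2.067×10^7 Pa = 206.7 bar
Total = 302.0 + 385.3 + 1286 + 3018 + 206.7 = 5198.1 bar

5200 bar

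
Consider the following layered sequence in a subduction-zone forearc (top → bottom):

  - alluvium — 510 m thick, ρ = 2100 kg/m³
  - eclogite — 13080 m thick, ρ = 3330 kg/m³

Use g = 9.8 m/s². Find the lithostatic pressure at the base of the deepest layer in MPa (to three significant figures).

437 MPa

alluvium: 2100 kg/m³ × 9.8 m/s² × 510 m = 1.050×10^7 Pa = 10.50 MPa
eclogite: 3330 kg/m³ × 9.8 m/s² × 13080 m = 4.269×10^8 Pa = 426.9 MPa
Total = 10.50 + 426.9 = 437.35 MPa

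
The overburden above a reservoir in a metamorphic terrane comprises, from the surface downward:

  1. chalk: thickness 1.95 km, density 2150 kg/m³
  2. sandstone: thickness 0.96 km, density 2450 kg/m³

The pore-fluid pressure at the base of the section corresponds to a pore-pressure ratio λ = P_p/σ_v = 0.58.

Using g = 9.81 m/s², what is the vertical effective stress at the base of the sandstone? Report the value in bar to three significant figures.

270 bar

Overburden (lithostatic) stress σ_v:
chalk: 2150 kg/m³ × 9.81 m/s² × 1950 m = 4.113×10^7 Pa = 41.13 MPa
sandstone: 2450 kg/m³ × 9.81 m/s² × 960 m = 2.307×10^7 Pa = 23.07 MPa
Total = 41.13 + 23.07 = 64.202 MPa
Pore pressure P_p = λ·σ_v = 0.58 × 64.20 MPa = 37.24 MPa
Effective stress σ' = σ_v − P_p = 64.20 − 37.24 = 26.965 MPa = 269.65 bar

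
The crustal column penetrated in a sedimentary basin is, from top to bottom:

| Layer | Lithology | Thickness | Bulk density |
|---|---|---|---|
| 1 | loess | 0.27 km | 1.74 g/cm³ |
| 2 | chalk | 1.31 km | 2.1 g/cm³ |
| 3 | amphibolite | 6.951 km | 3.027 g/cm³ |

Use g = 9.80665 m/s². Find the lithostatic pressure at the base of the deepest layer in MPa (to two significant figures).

240 MPa

loess: 1740 kg/m³ × 9.80665 m/s² × 270 m = 4.607×10^6 Pa = 4.607 MPa
chalk: 2100 kg/m³ × 9.80665 m/s² × 1310 m = 2.698×10^7 Pa = 26.98 MPa
amphibolite: 3027 kg/m³ × 9.80665 m/s² × 6951 m = 2.063×10^8 Pa = 206.3 MPa
Total = 4.607 + 26.98 + 206.3 = 237.92 MPa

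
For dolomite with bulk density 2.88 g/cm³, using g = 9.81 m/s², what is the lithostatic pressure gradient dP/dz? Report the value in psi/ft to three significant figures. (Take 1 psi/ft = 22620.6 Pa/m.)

dP/dz = ρg = 2880 kg/m³ × 9.81 m/s² = 28253 Pa/m
= 28253 Pa/m × (1 psi/ft / 22621 Pa/m) = 1.2490 psi/ft

1.25 psi/ft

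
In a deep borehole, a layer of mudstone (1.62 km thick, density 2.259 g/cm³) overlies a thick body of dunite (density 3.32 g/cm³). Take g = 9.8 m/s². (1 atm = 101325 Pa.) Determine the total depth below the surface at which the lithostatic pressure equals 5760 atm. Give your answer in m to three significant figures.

18500 m

Pressure at base of upper layers: 2259×9.8×1620 = 3.586×10^7 Pa = 353.9 atm
Remaining pressure to be supplied by dunite: 5.836×10^8 − 3.586×10^7 = 5.478×10^8 Pa
Additional depth in dunite = 5.478×10^8 Pa / (3320 kg/m³ × 9.8 m/s²) = 16836 m
Total depth = 1620 m + 16836 m = 18456 m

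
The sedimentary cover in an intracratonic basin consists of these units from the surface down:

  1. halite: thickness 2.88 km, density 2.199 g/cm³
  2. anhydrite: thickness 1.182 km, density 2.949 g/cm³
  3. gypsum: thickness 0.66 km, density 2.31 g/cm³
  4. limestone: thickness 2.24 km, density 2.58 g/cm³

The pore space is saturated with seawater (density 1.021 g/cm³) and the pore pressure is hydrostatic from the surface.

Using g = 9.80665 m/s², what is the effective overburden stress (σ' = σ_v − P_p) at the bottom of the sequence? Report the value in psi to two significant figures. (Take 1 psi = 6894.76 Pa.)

14000 psi

Overburden (lithostatic) stress σ_v:
halite: 2199 kg/m³ × 9.80665 m/s² × 2880 m = 6.211×10^7 Pa = 62.11 MPa
anhydrite: 2949 kg/m³ × 9.80665 m/s² × 1182 m = 3.418×10^7 Pa = 34.18 MPa
gypsum: 2310 kg/m³ × 9.80665 m/s² × 660 m = 1.495×10^7 Pa = 14.95 MPa
limestone: 2580 kg/m³ × 9.80665 m/s² × 2240 m = 5.667×10^7 Pa = 56.67 MPa
Total = 62.11 + 34.18 + 14.95 + 56.67 = 167.92 MPa
Pore pressure P_p = 1021 kg/m³ × 9.80665 m/s² × 6962 m = 6.971×10^7 Pa = 69.71 MPa
Effective stress σ' = σ_v − P_p = 167.9 − 69.71 = 98.208 MPa = 14244 psi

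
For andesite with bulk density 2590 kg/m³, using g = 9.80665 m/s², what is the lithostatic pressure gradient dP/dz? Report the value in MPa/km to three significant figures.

25.4 MPa/km

dP/dz = ρg = 2590 kg/m³ × 9.80665 m/s² = 25399 Pa/m
= 25399 Pa/m × (1 MPa/km / 1000.0 Pa/m) = 25.399 MPa/km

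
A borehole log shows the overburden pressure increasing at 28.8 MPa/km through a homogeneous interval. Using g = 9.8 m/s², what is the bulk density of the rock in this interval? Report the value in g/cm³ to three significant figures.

2.94 g/cm³

ρ = (dP/dz)/g = 28.8 MPa/km / 9.8 m/s² = 28800 Pa/m / 9.8 m/s² = 2938.8 kg/m³
= 2.939 g/cm³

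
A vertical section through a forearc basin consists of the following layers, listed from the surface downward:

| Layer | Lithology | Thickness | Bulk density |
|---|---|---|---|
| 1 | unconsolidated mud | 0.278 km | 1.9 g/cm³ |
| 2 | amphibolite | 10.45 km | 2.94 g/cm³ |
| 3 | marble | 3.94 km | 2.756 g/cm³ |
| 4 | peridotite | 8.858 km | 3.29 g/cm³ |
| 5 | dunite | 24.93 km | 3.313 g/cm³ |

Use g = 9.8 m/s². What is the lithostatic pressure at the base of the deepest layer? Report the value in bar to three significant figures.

15100 bar

unconsolidated mud: 1900 kg/m³ × 9.8 m/s² × 278 m = 5.176×10^6 Pa = 51.76 bar
amphibolite: 2940 kg/m³ × 9.8 m/s² × 10450 m = 3.011×10^8 Pa = 3011 bar
marble: 2756 kg/m³ × 9.8 m/s² × 3940 m = 1.064×10^8 Pa = 1064 bar
peridotite: 3290 kg/m³ × 9.8 m/s² × 8858 m = 2.856×10^8 Pa = 2856 bar
dunite: 3313 kg/m³ × 9.8 m/s² × 24930 m = 8.094×10^8 Pa = 8094 bar
Total = 51.76 + 3011 + 1064 + 2856 + 8094 = 15077 bar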